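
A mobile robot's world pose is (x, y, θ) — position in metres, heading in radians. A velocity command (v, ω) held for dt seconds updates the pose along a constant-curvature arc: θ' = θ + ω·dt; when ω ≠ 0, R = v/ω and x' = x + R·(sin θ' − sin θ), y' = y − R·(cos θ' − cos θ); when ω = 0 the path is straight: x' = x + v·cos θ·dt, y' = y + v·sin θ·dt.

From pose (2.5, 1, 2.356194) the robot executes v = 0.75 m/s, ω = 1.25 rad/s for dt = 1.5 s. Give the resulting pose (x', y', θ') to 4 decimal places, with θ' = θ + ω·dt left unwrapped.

(1.5439, 0.8534, 4.2312)

θ' = 2.3562 + 1.25·1.5 = 4.2312
R = v/ω = 0.75/1.25 = 0.6000
x' = 2.5 + 0.6000·(sin 4.2312 − sin 2.3562) = 1.5439
y' = 1 − 0.6000·(cos 4.2312 − cos 2.3562) = 0.8534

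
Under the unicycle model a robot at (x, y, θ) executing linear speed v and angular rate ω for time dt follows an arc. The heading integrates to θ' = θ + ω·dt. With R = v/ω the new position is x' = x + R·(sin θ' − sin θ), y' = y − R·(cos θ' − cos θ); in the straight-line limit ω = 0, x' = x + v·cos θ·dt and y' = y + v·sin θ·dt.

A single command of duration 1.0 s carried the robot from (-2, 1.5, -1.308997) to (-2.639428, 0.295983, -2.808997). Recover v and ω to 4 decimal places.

v = 1.5000, ω = -1.5000

Δθ = -2.808997 − -1.308997 = -1.500000
ω = Δθ/dt = -1.500000/1.0 = -1.5000
R = −Δy/(cos θ' − cos θ) = -1.0000
v = R·ω = -1.0000·-1.5000 = 1.5000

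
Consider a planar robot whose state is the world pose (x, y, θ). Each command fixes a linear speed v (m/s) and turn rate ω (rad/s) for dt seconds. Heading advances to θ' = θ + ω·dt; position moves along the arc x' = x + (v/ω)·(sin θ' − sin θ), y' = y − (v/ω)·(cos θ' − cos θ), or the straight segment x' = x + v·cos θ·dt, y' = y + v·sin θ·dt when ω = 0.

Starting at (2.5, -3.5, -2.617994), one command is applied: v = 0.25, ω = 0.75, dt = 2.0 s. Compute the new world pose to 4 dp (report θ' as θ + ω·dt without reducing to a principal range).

(2.3669, -3.9345, -1.1180)

θ' = -2.6180 + 0.75·2.0 = -1.1180
R = v/ω = 0.25/0.75 = 0.3333
x' = 2.5 + 0.3333·(sin -1.1180 − sin -2.6180) = 2.3669
y' = -3.5 − 0.3333·(cos -1.1180 − cos -2.6180) = -3.9345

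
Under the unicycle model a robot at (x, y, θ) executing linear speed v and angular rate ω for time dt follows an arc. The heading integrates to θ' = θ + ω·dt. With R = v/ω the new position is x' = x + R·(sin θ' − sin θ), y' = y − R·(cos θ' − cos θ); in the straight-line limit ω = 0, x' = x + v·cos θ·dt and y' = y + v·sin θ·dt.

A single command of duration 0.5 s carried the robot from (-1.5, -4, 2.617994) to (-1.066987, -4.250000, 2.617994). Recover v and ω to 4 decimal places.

v = -1.0000, ω = 0.0000

Δθ = 2.617994 − 2.617994 = 0.000000
ω = Δθ/dt = 0.000000/0.5 = 0.0000
ω = 0 → v = (Δx·cos θ + Δy·sin θ)/dt = -1.0000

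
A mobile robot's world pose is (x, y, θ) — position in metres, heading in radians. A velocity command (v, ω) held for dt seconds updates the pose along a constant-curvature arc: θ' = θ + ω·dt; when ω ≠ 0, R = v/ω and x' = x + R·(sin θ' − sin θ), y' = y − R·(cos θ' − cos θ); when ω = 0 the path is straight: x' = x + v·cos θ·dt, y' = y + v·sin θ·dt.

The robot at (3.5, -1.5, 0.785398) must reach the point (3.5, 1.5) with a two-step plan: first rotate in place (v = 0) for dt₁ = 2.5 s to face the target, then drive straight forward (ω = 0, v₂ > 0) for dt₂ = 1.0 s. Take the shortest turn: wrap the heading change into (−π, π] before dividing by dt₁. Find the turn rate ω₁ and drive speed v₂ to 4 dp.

ω₁ = 0.3142, v₂ = 3.0000

heading to target = atan2(1.5−-1.5, 3.5−3.5) = 1.5708
Δθ = wrap(1.5708 − 0.7854) = 0.7854; ω₁ = Δθ/dt₁ = 0.3142
distance = √((3.5−3.5)² + (1.5−-1.5)²) = 3.0000; v₂ = distance/dt₂ = 3.0000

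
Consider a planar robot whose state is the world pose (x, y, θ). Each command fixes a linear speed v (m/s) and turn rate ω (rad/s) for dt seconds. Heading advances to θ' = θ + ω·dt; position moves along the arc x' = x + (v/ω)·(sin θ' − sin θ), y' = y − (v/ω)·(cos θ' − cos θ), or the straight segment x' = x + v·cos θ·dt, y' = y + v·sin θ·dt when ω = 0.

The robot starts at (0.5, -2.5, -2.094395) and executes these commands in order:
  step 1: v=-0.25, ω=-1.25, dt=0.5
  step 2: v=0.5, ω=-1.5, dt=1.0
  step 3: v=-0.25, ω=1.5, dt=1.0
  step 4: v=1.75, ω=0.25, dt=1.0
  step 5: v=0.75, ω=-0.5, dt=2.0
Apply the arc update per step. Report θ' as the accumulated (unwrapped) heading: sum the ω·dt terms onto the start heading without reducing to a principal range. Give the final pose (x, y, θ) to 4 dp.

step 1: θ'=-2.7194 (R=0.2000) → pose (0.5913, -2.4176, -2.7194)
step 2: θ'=-4.2194 (R=-0.3333) → pose (0.1610, -2.2713, -4.2194)
step 3: θ'=-2.7194 (R=-0.1667) → pose (0.3761, -2.3444, -2.7194)
step 4: θ'=-2.4694 (R=7.0000) → pose (-1.1144, -3.2526, -2.4694)
step 5: θ'=-3.4694 (R=-1.5000) → pose (-2.5315, -3.4990, -3.4694)

(-2.5315, -3.4990, -3.4694)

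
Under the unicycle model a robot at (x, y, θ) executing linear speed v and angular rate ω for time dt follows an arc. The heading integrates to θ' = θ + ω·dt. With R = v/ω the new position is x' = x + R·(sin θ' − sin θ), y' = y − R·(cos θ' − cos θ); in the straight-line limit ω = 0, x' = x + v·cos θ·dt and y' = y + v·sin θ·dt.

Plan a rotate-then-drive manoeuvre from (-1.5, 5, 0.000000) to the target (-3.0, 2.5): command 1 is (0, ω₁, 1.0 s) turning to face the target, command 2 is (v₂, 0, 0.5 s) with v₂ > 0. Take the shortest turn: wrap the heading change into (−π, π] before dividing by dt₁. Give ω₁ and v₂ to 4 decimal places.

ω₁ = -2.1112, v₂ = 5.8310

heading to target = atan2(2.5−5, -3−-1.5) = -2.1112
Δθ = wrap(-2.1112 − 0.0000) = -2.1112; ω₁ = Δθ/dt₁ = -2.1112
distance = √((-3−-1.5)² + (2.5−5)²) = 2.9155; v₂ = distance/dt₂ = 5.8310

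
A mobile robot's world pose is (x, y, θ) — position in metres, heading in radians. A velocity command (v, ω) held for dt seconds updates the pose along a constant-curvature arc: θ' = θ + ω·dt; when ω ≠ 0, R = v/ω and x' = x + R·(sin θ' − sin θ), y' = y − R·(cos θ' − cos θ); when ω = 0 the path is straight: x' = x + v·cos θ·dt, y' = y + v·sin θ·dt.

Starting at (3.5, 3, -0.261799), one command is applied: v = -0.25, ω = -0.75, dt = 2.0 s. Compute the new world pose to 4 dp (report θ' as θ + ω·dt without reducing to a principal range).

(3.2590, 3.3853, -1.7618)

θ' = -0.2618 + -0.75·2.0 = -1.7618
R = v/ω = -0.25/-0.75 = 0.3333
x' = 3.5 + 0.3333·(sin -1.7618 − sin -0.2618) = 3.2590
y' = 3 − 0.3333·(cos -1.7618 − cos -0.2618) = 3.3853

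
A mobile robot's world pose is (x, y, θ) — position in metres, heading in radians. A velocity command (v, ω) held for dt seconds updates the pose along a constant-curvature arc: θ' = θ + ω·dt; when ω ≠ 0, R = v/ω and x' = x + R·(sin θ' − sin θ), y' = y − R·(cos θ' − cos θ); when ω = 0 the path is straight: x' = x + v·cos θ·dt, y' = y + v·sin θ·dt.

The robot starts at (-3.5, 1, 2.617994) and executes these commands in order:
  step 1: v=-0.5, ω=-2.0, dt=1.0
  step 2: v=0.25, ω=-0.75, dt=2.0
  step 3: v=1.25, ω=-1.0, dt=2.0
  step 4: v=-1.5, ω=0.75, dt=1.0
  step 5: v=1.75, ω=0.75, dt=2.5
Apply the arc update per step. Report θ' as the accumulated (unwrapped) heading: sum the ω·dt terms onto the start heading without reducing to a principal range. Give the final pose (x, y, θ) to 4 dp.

step 1: θ'=0.6180 (R=0.2500) → pose (-3.4801, 0.5797, 0.6180)
step 2: θ'=-0.8820 (R=-0.3333) → pose (-3.0297, 0.5199, -0.8820)
step 3: θ'=-2.8820 (R=-1.2500) → pose (-3.6738, -1.4827, -2.8820)
step 4: θ'=-2.1320 (R=-2.0000) → pose (-2.4940, -0.6141, -2.1320)
step 5: θ'=-0.2570 (R=2.3333) → pose (-1.1117, -4.1127, -0.2570)

(-1.1117, -4.1127, -0.2570)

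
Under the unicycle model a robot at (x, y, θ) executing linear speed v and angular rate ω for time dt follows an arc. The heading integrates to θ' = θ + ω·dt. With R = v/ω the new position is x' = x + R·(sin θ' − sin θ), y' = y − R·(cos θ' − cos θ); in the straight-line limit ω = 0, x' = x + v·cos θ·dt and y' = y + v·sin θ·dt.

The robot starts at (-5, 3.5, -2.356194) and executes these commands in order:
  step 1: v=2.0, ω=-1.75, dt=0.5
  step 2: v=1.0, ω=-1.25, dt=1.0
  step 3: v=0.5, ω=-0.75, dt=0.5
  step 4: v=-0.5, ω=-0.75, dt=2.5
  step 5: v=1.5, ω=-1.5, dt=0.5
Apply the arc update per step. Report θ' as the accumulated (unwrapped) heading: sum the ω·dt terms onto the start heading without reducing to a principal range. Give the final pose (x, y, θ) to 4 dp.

(-7.0788, 2.9892, -7.4812)

step 1: θ'=-3.2312 (R=-1.1429) → pose (-5.9104, 3.1698, -3.2312)
step 2: θ'=-4.4812 (R=-0.8000) → pose (-6.6175, 3.7833, -4.4812)
step 3: θ'=-4.8562 (R=-0.6667) → pose (-6.6284, 4.0316, -4.8562)
step 4: θ'=-6.7312 (R=0.6667) → pose (-7.5769, 3.5263, -6.7312)
step 5: θ'=-7.4812 (R=-1.0000) → pose (-7.0788, 2.9892, -7.4812)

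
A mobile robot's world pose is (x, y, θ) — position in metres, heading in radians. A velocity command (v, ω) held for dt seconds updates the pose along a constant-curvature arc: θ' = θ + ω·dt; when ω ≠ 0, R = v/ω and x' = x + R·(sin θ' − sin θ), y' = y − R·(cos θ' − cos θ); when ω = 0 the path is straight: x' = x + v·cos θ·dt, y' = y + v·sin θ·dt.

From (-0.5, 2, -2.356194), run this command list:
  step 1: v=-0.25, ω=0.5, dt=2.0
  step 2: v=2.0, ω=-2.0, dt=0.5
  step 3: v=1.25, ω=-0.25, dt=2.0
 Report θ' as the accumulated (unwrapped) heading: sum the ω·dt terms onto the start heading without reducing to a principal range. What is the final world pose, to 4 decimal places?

step 1: θ'=-1.3562 (R=-0.5000) → pose (-0.3650, 2.4600, -1.3562)
step 2: θ'=-2.3562 (R=-1.0000) → pose (-0.6350, 1.5400, -2.3562)
step 3: θ'=-2.8562 (R=-5.0000) → pose (-2.7628, 0.2778, -2.8562)

(-2.7628, 0.2778, -2.8562)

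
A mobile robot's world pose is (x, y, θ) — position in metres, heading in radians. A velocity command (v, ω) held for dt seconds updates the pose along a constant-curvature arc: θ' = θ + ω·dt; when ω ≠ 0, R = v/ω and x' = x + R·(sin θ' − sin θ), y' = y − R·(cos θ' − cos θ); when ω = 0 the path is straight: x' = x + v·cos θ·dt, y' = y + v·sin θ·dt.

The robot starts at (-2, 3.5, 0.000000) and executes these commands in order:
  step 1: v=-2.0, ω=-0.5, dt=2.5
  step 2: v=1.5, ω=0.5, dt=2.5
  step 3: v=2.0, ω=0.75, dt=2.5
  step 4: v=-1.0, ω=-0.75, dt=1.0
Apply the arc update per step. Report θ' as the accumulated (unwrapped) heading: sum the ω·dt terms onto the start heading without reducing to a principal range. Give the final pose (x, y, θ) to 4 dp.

(-0.4738, 6.6758, 1.1250)

step 1: θ'=-1.2500 (R=4.0000) → pose (-5.7959, 6.2387, -1.2500)
step 2: θ'=0.0000 (R=3.0000) → pose (-2.9490, 4.1847, 0.0000)
step 3: θ'=1.8750 (R=2.6667) → pose (-0.4048, 7.6501, 1.8750)
step 4: θ'=1.1250 (R=1.3333) → pose (-0.4738, 6.6758, 1.1250)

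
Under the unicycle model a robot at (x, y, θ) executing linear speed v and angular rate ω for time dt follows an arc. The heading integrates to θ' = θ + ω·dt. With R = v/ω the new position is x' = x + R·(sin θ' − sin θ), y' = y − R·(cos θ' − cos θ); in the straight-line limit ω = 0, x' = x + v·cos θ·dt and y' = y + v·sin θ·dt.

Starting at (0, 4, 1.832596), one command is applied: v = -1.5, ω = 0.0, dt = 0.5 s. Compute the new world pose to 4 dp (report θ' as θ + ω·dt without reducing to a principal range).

θ' = 1.8326 + 0.0·0.5 = 1.8326
ω = 0 → straight: x' = 0 + -1.5·cos(1.8326)·0.5 = 0.1941
y' = 4 + -1.5·sin(1.8326)·0.5 = 3.2756

(0.1941, 3.2756, 1.8326)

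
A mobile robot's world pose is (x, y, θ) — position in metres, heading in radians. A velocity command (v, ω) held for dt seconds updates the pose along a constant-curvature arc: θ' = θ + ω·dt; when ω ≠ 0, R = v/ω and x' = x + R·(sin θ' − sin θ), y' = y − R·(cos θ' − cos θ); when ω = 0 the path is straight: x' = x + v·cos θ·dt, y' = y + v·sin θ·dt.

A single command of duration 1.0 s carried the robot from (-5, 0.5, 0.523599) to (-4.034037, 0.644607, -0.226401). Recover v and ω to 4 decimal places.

Δθ = -0.226401 − 0.523599 = -0.750000
ω = Δθ/dt = -0.750000/1.0 = -0.7500
R = Δx/(sin θ' − sin θ) = -1.3333
v = R·ω = -1.3333·-0.7500 = 1.0000

v = 1.0000, ω = -0.7500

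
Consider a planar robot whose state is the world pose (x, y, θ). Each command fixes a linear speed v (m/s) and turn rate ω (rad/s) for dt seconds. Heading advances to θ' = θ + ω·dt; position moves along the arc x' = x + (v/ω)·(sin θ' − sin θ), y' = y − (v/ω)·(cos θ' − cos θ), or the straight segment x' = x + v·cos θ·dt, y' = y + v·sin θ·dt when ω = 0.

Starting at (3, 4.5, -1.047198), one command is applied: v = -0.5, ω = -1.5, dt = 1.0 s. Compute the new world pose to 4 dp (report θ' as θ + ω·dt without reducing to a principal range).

θ' = -1.0472 + -1.5·1.0 = -2.5472
R = v/ω = -0.5/-1.5 = 0.3333
x' = 3 + 0.3333·(sin -2.5472 − sin -1.0472) = 3.1020
y' = 4.5 − 0.3333·(cos -2.5472 − cos -1.0472) = 4.9428

(3.1020, 4.9428, -2.5472)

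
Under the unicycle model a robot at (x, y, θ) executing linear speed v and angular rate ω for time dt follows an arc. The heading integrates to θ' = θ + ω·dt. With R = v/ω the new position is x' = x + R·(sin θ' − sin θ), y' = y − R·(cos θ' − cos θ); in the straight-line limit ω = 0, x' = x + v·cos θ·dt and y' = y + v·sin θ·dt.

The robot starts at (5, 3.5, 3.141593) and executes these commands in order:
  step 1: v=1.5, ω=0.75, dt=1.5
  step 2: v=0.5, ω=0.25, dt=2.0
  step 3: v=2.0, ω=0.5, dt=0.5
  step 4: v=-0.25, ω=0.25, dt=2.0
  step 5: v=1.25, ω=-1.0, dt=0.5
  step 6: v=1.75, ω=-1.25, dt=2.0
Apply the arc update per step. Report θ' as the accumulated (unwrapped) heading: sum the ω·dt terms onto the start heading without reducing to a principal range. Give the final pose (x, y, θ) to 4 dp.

(1.0910, -1.2497, 2.5166)

step 1: θ'=4.2666 (R=2.0000) → pose (3.1955, 2.3624, 4.2666)
step 2: θ'=4.7666 (R=2.0000) → pose (3.0029, 1.3916, 4.7666)
step 3: θ'=5.0166 (R=4.0000) → pose (3.1807, 0.4102, 5.0166)
step 4: θ'=5.5166 (R=-1.0000) → pose (2.9203, 0.8310, 5.5166)
step 5: θ'=5.0166 (R=-1.2500) → pose (3.2458, 0.3050, 5.0166)
step 6: θ'=2.5166 (R=-1.4000) → pose (1.0910, -1.2497, 2.5166)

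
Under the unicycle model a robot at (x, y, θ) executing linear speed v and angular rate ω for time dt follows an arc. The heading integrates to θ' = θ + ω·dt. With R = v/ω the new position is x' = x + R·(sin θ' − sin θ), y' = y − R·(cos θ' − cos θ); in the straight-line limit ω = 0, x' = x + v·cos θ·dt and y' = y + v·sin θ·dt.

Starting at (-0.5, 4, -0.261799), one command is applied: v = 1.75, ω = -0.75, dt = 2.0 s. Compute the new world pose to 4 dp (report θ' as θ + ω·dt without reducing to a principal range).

θ' = -0.2618 + -0.75·2.0 = -1.7618
R = v/ω = 1.75/-0.75 = -2.3333
x' = -0.5 + -2.3333·(sin -1.7618 − sin -0.2618) = 1.1870
y' = 4 − -2.3333·(cos -1.7618 − cos -0.2618) = 1.3032

(1.1870, 1.3032, -1.7618)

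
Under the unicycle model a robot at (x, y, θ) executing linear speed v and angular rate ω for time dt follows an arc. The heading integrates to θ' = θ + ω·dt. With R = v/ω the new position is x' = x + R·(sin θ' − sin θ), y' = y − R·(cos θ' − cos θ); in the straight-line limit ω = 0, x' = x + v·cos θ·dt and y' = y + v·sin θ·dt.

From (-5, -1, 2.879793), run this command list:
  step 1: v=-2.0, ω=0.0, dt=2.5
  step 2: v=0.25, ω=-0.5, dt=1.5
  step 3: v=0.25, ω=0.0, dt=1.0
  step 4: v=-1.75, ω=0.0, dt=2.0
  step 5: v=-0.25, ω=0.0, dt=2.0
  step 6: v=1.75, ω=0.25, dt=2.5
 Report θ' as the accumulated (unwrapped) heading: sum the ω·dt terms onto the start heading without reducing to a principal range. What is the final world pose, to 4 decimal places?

(-1.7700, -2.4850, 2.7548)

step 1: θ'=2.8798 (straight) → pose (-0.1704, -2.2941, 2.8798)
step 2: θ'=2.1298 (R=-0.5000) → pose (-0.4649, -2.0763, 2.1298)
step 3: θ'=2.1298 (straight) → pose (-0.5974, -1.8644, 2.1298)
step 4: θ'=2.1298 (straight) → pose (1.2587, -4.8316, 2.1298)
step 5: θ'=2.1298 (straight) → pose (1.5239, -5.2555, 2.1298)
step 6: θ'=2.7548 (R=7.0000) → pose (-1.7700, -2.4850, 2.7548)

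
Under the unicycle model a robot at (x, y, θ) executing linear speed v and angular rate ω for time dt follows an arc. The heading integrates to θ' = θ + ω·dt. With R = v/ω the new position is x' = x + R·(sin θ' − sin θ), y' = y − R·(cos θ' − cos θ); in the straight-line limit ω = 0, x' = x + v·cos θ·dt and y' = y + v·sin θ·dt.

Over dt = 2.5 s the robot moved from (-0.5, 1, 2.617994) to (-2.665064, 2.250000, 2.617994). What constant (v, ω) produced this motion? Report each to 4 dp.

v = 1.0000, ω = 0.0000

Δθ = 2.617994 − 2.617994 = 0.000000
ω = Δθ/dt = 0.000000/2.5 = 0.0000
ω = 0 → v = (Δx·cos θ + Δy·sin θ)/dt = 1.0000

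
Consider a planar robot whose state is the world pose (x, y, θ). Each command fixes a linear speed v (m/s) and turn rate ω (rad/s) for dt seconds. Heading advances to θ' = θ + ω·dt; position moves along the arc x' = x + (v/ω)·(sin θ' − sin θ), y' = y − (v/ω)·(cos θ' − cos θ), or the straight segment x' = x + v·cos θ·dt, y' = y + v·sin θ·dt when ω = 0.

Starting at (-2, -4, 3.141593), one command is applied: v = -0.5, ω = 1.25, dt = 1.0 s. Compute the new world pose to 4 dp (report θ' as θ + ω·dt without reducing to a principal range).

θ' = 3.1416 + 1.25·1.0 = 4.3916
R = v/ω = -0.5/1.25 = -0.4000
x' = -2 + -0.4000·(sin 4.3916 − sin 3.1416) = -1.6204
y' = -4 − -0.4000·(cos 4.3916 − cos 3.1416) = -3.7261

(-1.6204, -3.7261, 4.3916)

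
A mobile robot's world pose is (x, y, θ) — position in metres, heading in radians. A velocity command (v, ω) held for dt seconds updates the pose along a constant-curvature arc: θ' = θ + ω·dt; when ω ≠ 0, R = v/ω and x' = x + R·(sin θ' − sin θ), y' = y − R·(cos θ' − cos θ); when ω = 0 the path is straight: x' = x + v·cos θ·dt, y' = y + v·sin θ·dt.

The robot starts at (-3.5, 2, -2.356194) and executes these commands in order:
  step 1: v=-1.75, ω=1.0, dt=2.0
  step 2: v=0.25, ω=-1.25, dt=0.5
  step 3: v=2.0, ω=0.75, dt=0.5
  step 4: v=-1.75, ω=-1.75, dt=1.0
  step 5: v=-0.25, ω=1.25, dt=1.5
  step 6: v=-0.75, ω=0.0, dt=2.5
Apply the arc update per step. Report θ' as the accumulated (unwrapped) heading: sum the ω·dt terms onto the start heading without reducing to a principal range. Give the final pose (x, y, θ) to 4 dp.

(-5.1819, 6.8080, -0.4812)

step 1: θ'=-0.3562 (R=-1.7500) → pose (-4.1272, 4.8776, -0.3562)
step 2: θ'=-0.9812 (R=-0.2000) → pose (-4.0307, 4.8014, -0.9812)
step 3: θ'=-0.6062 (R=2.6667) → pose (-3.3336, 4.0926, -0.6062)
step 4: θ'=-2.3562 (R=1.0000) → pose (-3.4710, 5.6215, -2.3562)
step 5: θ'=-0.4812 (R=-0.2000) → pose (-3.5198, 5.9402, -0.4812)
step 6: θ'=-0.4812 (straight) → pose (-5.1819, 6.8080, -0.4812)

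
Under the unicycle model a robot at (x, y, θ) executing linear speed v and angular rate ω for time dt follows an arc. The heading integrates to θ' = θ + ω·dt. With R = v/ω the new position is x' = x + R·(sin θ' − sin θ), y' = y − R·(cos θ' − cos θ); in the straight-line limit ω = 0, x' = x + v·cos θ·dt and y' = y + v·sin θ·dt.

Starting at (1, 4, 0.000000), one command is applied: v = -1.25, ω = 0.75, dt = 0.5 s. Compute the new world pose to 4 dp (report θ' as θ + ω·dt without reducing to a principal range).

(0.3895, 3.8842, 0.3750)

θ' = 0.0000 + 0.75·0.5 = 0.3750
R = v/ω = -1.25/0.75 = -1.6667
x' = 1 + -1.6667·(sin 0.3750 − sin 0.0000) = 0.3895
y' = 4 − -1.6667·(cos 0.3750 − cos 0.0000) = 3.8842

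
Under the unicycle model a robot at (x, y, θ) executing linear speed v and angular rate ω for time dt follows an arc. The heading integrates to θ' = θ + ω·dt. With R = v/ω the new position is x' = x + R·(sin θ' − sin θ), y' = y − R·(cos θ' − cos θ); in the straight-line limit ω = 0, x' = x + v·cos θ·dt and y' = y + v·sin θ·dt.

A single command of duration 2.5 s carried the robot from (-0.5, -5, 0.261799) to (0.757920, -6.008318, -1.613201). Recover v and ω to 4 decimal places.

Δθ = -1.613201 − 0.261799 = -1.875000
ω = Δθ/dt = -1.875000/2.5 = -0.7500
R = Δx/(sin θ' − sin θ) = -1.0000
v = R·ω = -1.0000·-0.7500 = 0.7500

v = 0.7500, ω = -0.7500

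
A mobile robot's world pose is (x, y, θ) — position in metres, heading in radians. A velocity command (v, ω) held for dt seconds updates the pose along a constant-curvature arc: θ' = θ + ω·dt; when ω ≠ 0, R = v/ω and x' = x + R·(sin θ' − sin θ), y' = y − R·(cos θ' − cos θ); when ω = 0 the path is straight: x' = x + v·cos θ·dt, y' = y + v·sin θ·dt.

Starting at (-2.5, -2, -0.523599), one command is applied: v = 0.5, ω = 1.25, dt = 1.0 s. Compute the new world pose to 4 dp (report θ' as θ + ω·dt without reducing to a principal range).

(-2.0343, -1.9526, 0.7264)

θ' = -0.5236 + 1.25·1.0 = 0.7264
R = v/ω = 0.5/1.25 = 0.4000
x' = -2.5 + 0.4000·(sin 0.7264 − sin -0.5236) = -2.0343
y' = -2 − 0.4000·(cos 0.7264 − cos -0.5236) = -1.9526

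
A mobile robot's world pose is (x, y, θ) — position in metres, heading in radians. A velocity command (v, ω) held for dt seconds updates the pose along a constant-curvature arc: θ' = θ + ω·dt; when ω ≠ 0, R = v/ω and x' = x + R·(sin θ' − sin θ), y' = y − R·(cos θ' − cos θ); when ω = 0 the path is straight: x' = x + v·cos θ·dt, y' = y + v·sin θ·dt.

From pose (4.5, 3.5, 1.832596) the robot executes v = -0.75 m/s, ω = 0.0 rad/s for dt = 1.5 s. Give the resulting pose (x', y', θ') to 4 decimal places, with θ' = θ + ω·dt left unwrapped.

(4.7912, 2.4133, 1.8326)

θ' = 1.8326 + 0.0·1.5 = 1.8326
ω = 0 → straight: x' = 4.5 + -0.75·cos(1.8326)·1.5 = 4.7912
y' = 3.5 + -0.75·sin(1.8326)·1.5 = 2.4133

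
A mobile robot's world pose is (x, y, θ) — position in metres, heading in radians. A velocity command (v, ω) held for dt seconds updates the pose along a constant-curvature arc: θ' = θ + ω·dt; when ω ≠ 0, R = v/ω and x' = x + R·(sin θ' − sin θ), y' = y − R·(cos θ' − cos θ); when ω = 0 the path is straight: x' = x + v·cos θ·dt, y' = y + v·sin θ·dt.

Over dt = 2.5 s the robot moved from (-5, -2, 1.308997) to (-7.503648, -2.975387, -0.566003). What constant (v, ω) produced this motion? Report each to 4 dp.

Δθ = -0.566003 − 1.308997 = -1.875000
ω = Δθ/dt = -1.875000/2.5 = -0.7500
R = Δx/(sin θ' − sin θ) = 1.6667
v = R·ω = 1.6667·-0.7500 = -1.2500

v = -1.2500, ω = -0.7500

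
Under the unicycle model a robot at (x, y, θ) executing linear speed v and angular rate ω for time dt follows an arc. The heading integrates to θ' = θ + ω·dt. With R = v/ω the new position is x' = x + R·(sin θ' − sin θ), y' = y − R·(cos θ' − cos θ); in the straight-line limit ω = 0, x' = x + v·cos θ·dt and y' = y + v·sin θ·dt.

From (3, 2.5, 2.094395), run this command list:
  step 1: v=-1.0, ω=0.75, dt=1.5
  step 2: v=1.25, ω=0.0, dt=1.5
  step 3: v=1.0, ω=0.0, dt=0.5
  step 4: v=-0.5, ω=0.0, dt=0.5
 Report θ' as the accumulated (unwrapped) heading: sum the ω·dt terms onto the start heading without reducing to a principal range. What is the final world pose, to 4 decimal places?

(2.1398, 1.6722, 3.2194)

step 1: θ'=3.2194 (R=-1.3333) → pose (4.2583, 1.8374, 3.2194)
step 2: θ'=3.2194 (straight) → pose (2.3890, 1.6916, 3.2194)
step 3: θ'=3.2194 (straight) → pose (1.8905, 1.6528, 3.2194)
step 4: θ'=3.2194 (straight) → pose (2.1398, 1.6722, 3.2194)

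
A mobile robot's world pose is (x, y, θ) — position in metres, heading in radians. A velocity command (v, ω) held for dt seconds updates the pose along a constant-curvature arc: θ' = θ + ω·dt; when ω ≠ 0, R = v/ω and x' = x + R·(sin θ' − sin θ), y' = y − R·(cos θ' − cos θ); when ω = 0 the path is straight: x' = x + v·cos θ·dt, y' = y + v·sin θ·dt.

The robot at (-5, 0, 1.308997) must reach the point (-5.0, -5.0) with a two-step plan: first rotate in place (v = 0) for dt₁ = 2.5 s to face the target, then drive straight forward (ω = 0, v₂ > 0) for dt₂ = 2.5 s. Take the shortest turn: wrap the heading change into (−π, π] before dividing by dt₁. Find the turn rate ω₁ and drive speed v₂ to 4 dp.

heading to target = atan2(-5−0, -5−-5) = -1.5708
Δθ = wrap(-1.5708 − 1.3090) = -2.8798; ω₁ = Δθ/dt₁ = -1.1519
distance = √((-5−-5)² + (-5−0)²) = 5.0000; v₂ = distance/dt₂ = 2.0000

ω₁ = -1.1519, v₂ = 2.0000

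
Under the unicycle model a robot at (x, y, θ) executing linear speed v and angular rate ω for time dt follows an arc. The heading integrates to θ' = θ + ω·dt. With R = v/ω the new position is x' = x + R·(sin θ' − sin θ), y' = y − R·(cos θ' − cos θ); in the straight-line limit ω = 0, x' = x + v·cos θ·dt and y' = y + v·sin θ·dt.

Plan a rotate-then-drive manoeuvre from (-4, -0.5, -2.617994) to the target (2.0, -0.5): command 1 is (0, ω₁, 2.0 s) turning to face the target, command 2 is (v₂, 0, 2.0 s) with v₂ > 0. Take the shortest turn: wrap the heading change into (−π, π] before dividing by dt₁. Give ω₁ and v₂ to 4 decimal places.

ω₁ = 1.3090, v₂ = 3.0000

heading to target = atan2(-0.5−-0.5, 2−-4) = 0.0000
Δθ = wrap(0.0000 − -2.6180) = 2.6180; ω₁ = Δθ/dt₁ = 1.3090
distance = √((2−-4)² + (-0.5−-0.5)²) = 6.0000; v₂ = distance/dt₂ = 3.0000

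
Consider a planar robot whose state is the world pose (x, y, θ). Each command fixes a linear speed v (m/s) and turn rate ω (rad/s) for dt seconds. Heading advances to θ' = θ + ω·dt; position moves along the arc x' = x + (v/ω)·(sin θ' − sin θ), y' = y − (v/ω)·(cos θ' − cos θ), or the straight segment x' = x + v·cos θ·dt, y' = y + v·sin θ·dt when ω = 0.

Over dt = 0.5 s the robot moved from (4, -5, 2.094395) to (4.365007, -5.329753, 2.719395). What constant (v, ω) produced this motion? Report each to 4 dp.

v = -1.0000, ω = 1.2500

Δθ = 2.719395 − 2.094395 = 0.625000
ω = Δθ/dt = 0.625000/0.5 = 1.2500
R = Δx/(sin θ' − sin θ) = -0.8000
v = R·ω = -0.8000·1.2500 = -1.0000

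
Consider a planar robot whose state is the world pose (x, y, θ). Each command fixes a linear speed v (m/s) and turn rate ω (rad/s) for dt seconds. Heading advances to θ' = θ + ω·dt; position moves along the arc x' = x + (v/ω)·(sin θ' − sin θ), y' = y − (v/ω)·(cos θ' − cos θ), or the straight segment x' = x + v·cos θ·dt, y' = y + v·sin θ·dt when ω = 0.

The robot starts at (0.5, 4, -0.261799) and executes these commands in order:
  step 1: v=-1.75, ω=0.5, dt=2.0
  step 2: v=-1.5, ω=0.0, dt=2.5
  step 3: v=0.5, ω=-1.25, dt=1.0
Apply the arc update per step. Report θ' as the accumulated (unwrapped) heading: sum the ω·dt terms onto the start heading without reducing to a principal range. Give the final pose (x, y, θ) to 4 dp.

step 1: θ'=0.7382 (R=-3.5000) → pose (-2.7612, 3.2081, 0.7382)
step 2: θ'=0.7382 (straight) → pose (-5.5350, 0.6845, 0.7382)
step 3: θ'=-0.5118 (R=-0.4000) → pose (-5.0699, 0.7374, -0.5118)

(-5.0699, 0.7374, -0.5118)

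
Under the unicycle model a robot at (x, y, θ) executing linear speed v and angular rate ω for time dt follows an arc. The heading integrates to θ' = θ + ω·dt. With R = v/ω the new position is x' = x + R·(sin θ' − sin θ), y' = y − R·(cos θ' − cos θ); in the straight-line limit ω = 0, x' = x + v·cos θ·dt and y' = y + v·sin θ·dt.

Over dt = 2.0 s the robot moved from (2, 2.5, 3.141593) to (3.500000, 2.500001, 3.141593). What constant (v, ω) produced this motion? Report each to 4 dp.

v = -0.7500, ω = 0.0000

Δθ = 3.141593 − 3.141593 = 0.000000
ω = Δθ/dt = 0.000000/2.0 = 0.0000
ω = 0 → v = (Δx·cos θ + Δy·sin θ)/dt = -0.7500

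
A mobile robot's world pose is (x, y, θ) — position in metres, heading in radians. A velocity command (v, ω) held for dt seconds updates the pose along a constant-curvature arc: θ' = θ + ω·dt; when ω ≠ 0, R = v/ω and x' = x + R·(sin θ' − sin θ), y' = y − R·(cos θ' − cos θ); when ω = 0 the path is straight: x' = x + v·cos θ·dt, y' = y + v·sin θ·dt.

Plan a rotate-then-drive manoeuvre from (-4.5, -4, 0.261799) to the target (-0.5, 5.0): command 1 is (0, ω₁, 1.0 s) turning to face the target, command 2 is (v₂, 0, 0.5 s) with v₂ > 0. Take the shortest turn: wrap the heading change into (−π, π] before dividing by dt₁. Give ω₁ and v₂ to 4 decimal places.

heading to target = atan2(5−-4, -0.5−-4.5) = 1.1526
Δθ = wrap(1.1526 − 0.2618) = 0.8908; ω₁ = Δθ/dt₁ = 0.8908
distance = √((-0.5−-4.5)² + (5−-4)²) = 9.8489; v₂ = distance/dt₂ = 19.6977

ω₁ = 0.8908, v₂ = 19.6977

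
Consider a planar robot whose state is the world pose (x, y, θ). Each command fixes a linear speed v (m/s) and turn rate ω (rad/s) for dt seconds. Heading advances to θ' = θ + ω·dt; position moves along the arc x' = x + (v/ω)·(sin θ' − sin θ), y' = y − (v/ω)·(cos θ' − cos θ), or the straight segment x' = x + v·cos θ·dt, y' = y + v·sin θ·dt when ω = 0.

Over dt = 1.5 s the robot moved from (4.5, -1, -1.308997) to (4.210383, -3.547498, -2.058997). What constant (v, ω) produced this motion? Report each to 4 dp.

Δθ = -2.058997 − -1.308997 = -0.750000
ω = Δθ/dt = -0.750000/1.5 = -0.5000
R = −Δy/(cos θ' − cos θ) = -3.5000
v = R·ω = -3.5000·-0.5000 = 1.7500

v = 1.7500, ω = -0.5000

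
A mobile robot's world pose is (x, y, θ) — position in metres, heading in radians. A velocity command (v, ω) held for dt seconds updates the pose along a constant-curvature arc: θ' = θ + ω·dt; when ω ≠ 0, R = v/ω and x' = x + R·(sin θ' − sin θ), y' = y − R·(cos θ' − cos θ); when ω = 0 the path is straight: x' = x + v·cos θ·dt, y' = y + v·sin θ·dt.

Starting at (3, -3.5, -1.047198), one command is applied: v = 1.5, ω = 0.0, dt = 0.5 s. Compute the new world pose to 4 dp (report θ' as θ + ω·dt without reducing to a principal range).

(3.3750, -4.1495, -1.0472)

θ' = -1.0472 + 0.0·0.5 = -1.0472
ω = 0 → straight: x' = 3 + 1.5·cos(-1.0472)·0.5 = 3.3750
y' = -3.5 + 1.5·sin(-1.0472)·0.5 = -4.1495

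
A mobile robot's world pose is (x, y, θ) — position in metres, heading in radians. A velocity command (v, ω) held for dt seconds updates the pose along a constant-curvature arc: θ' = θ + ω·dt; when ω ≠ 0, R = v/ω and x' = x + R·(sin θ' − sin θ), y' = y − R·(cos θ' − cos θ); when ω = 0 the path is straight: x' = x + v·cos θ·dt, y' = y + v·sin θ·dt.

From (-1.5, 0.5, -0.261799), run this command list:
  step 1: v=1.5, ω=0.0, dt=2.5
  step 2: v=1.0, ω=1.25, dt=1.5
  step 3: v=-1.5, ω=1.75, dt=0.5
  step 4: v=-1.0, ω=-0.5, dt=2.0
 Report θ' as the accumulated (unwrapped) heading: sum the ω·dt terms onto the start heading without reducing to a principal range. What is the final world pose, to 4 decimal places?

(4.2413, -2.0612, 1.4882)

step 1: θ'=-0.2618 (straight) → pose (2.1222, -0.4706, -0.2618)
step 2: θ'=1.6132 (R=0.8000) → pose (3.1286, 0.3361, 1.6132)
step 3: θ'=2.4882 (R=-0.8571) → pose (3.4639, -0.3082, 2.4882)
step 4: θ'=1.4882 (R=2.0000) → pose (4.2413, -2.0612, 1.4882)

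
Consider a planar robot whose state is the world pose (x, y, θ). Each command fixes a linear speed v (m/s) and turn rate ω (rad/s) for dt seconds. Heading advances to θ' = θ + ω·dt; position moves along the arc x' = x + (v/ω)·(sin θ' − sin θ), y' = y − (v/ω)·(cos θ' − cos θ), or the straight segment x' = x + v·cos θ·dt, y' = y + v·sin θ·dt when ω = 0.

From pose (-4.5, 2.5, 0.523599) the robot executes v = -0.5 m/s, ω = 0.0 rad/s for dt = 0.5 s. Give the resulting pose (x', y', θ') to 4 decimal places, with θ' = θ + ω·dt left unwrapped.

θ' = 0.5236 + 0.0·0.5 = 0.5236
ω = 0 → straight: x' = -4.5 + -0.5·cos(0.5236)·0.5 = -4.7165
y' = 2.5 + -0.5·sin(0.5236)·0.5 = 2.3750

(-4.7165, 2.3750, 0.5236)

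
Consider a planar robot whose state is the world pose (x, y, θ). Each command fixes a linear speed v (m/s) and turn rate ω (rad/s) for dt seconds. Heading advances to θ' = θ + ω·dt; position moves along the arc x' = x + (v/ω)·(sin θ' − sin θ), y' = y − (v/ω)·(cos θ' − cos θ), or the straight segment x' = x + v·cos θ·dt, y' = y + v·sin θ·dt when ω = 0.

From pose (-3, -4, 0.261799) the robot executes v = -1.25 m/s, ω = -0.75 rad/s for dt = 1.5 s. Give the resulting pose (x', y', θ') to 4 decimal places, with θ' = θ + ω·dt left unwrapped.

θ' = 0.2618 + -0.75·1.5 = -0.8632
R = v/ω = -1.25/-0.75 = 1.6667
x' = -3 + 1.6667·(sin -0.8632 − sin 0.2618) = -4.6979
y' = -4 − 1.6667·(cos -0.8632 − cos 0.2618) = -3.4735

(-4.6979, -3.4735, -0.8632)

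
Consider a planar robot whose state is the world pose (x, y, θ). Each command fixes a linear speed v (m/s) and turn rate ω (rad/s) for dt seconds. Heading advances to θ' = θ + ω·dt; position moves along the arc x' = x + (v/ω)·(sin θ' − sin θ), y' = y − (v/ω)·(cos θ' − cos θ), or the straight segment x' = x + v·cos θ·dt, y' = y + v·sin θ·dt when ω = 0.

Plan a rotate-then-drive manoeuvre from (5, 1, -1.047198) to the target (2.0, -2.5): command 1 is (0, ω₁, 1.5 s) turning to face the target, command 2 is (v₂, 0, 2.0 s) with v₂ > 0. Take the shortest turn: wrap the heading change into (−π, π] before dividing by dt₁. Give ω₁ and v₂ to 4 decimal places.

ω₁ = -0.8215, v₂ = 2.3049

heading to target = atan2(-2.5−1, 2−5) = -2.2794
Δθ = wrap(-2.2794 − -1.0472) = -1.2322; ω₁ = Δθ/dt₁ = -0.8215
distance = √((2−5)² + (-2.5−1)²) = 4.6098; v₂ = distance/dt₂ = 2.3049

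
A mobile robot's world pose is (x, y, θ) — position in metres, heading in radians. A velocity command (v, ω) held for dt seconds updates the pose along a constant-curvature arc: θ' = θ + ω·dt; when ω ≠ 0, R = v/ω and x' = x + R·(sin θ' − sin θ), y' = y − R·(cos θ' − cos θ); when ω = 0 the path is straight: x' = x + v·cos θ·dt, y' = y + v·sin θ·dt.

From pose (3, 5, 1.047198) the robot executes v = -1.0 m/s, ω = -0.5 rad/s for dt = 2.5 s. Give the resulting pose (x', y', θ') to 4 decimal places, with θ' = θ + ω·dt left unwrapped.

(0.8651, 4.0410, -0.2028)

θ' = 1.0472 + -0.5·2.5 = -0.2028
R = v/ω = -1.0/-0.5 = 2.0000
x' = 3 + 2.0000·(sin -0.2028 − sin 1.0472) = 0.8651
y' = 5 − 2.0000·(cos -0.2028 − cos 1.0472) = 4.0410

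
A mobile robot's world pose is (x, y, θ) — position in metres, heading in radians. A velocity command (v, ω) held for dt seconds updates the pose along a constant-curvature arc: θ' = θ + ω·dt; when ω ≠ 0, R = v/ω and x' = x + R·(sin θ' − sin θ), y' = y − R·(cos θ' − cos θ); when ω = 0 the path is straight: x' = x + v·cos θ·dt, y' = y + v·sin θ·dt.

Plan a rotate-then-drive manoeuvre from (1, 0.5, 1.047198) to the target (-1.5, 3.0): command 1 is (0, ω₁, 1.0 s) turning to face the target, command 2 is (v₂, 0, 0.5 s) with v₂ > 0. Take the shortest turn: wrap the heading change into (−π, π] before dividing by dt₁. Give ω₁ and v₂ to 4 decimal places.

ω₁ = 1.3090, v₂ = 7.0711

heading to target = atan2(3−0.5, -1.5−1) = 2.3562
Δθ = wrap(2.3562 − 1.0472) = 1.3090; ω₁ = Δθ/dt₁ = 1.3090
distance = √((-1.5−1)² + (3−0.5)²) = 3.5355; v₂ = distance/dt₂ = 7.0711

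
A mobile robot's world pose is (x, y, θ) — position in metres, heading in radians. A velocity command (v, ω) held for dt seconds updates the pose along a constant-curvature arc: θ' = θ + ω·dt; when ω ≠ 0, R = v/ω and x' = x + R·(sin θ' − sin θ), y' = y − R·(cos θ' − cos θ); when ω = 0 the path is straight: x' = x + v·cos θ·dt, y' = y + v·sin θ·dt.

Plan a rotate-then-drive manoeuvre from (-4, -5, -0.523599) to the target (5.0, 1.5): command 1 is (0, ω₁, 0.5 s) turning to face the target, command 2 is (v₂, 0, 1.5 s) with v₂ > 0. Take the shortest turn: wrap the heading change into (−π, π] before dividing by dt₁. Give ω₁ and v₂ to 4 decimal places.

heading to target = atan2(1.5−-5, 5−-4) = 0.6255
Δθ = wrap(0.6255 − -0.5236) = 1.1491; ω₁ = Δθ/dt₁ = 2.2982
distance = √((5−-4)² + (1.5−-5)²) = 11.1018; v₂ = distance/dt₂ = 7.4012

ω₁ = 2.2982, v₂ = 7.4012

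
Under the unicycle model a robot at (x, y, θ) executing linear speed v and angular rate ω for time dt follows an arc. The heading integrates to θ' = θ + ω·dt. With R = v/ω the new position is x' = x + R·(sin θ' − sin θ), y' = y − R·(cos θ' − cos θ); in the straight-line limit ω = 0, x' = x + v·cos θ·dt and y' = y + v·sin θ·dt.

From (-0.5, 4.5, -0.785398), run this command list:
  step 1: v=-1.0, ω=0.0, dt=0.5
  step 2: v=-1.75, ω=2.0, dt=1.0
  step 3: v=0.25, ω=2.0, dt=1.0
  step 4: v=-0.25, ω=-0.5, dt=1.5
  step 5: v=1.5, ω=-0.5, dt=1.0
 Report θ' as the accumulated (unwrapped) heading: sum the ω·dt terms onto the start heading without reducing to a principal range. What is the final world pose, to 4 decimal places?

(-2.9599, 5.7865, 1.9646)

step 1: θ'=-0.7854 (straight) → pose (-0.8536, 4.8536, -0.7854)
step 2: θ'=1.2146 (R=-0.8750) → pose (-2.2923, 4.5400, 1.2146)
step 3: θ'=3.2146 (R=0.1250) → pose (-2.4186, 4.7082, 3.2146)
step 4: θ'=2.4646 (R=0.5000) → pose (-2.0689, 4.5993, 2.4646)
step 5: θ'=1.9646 (R=-3.0000) → pose (-2.9599, 5.7865, 1.9646)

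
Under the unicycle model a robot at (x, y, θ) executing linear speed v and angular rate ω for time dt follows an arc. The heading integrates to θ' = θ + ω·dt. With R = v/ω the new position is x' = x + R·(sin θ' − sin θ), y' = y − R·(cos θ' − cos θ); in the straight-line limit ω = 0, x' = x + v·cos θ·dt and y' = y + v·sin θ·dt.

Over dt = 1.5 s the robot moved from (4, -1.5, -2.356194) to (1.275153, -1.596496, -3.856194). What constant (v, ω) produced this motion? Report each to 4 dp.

v = 2.0000, ω = -1.0000

Δθ = -3.856194 − -2.356194 = -1.500000
ω = Δθ/dt = -1.500000/1.5 = -1.0000
R = Δx/(sin θ' − sin θ) = -2.0000
v = R·ω = -2.0000·-1.0000 = 2.0000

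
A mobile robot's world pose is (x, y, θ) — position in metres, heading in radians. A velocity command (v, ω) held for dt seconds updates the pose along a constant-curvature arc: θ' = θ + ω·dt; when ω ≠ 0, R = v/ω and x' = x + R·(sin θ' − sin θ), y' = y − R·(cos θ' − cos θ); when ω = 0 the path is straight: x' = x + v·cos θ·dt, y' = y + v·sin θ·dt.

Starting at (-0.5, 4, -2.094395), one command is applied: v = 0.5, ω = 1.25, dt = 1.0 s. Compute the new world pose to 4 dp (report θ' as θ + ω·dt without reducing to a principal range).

(-0.4526, 3.5343, -0.8444)

θ' = -2.0944 + 1.25·1.0 = -0.8444
R = v/ω = 0.5/1.25 = 0.4000
x' = -0.5 + 0.4000·(sin -0.8444 − sin -2.0944) = -0.4526
y' = 4 − 0.4000·(cos -0.8444 − cos -2.0944) = 3.5343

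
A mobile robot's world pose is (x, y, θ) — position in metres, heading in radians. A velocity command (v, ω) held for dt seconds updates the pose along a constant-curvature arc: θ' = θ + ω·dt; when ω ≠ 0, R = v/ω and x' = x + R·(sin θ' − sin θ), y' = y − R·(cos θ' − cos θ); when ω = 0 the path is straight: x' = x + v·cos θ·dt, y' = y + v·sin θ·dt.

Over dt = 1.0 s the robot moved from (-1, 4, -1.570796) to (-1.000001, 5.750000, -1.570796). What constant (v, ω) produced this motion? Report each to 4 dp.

v = -1.7500, ω = 0.0000

Δθ = -1.570796 − -1.570796 = 0.000000
ω = Δθ/dt = 0.000000/1.0 = 0.0000
ω = 0 → v = (Δx·cos θ + Δy·sin θ)/dt = -1.7500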